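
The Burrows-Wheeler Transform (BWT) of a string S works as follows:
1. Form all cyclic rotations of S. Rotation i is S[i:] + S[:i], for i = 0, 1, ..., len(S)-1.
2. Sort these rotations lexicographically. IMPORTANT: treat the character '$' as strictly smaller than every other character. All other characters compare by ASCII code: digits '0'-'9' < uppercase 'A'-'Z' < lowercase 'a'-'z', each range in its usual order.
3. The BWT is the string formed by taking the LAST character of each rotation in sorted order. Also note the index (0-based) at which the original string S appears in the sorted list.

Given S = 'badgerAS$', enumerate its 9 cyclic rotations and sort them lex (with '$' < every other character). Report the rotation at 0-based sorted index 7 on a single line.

All 9 rotations (rotation i = S[i:]+S[:i]):
  rot[0] = badgerAS$
  rot[1] = adgerAS$b
  rot[2] = dgerAS$ba
  rot[3] = gerAS$bad
  rot[4] = erAS$badg
  rot[5] = rAS$badge
  rot[6] = AS$badger
  rot[7] = S$badgerA
  rot[8] = $badgerAS
Sorted (with $ < everything):
  sorted[0] = $badgerAS
  sorted[1] = AS$badger
  sorted[2] = S$badgerA
  sorted[3] = adgerAS$b
  sorted[4] = badgerAS$
  sorted[5] = dgerAS$ba
  sorted[6] = erAS$badg
  sorted[7] = gerAS$bad
  sorted[8] = rAS$badge
sorted[7] = gerAS$bad

Answer: gerAS$bad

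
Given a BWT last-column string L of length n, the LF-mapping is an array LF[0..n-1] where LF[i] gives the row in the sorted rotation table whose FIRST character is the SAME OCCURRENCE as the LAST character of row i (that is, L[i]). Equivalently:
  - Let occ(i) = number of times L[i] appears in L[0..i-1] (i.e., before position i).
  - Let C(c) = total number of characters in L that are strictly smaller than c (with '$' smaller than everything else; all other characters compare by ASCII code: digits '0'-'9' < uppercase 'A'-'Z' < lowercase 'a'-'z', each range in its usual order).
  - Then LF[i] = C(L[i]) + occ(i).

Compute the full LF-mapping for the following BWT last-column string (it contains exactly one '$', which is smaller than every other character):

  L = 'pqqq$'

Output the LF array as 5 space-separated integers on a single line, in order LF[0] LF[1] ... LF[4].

Char counts: '$':1, 'p':1, 'q':3
C (first-col start): C('$')=0, C('p')=1, C('q')=2
L[0]='p': occ=0, LF[0]=C('p')+0=1+0=1
L[1]='q': occ=0, LF[1]=C('q')+0=2+0=2
L[2]='q': occ=1, LF[2]=C('q')+1=2+1=3
L[3]='q': occ=2, LF[3]=C('q')+2=2+2=4
L[4]='$': occ=0, LF[4]=C('$')+0=0+0=0

Answer: 1 2 3 4 0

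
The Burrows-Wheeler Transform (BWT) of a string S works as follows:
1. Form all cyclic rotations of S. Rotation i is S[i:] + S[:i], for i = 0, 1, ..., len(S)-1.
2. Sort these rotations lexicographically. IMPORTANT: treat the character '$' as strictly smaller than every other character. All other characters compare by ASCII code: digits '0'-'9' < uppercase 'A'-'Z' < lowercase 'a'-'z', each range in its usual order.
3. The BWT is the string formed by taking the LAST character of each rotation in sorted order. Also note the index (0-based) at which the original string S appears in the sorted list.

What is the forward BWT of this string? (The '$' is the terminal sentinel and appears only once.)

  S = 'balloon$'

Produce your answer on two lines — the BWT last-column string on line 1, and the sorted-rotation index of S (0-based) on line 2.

Answer: nb$alool
2

Derivation:
All 8 rotations (rotation i = S[i:]+S[:i]):
  rot[0] = balloon$
  rot[1] = alloon$b
  rot[2] = lloon$ba
  rot[3] = loon$bal
  rot[4] = oon$ball
  rot[5] = on$ballo
  rot[6] = n$balloo
  rot[7] = $balloon
Sorted (with $ < everything):
  sorted[0] = $balloon  (last char: 'n')
  sorted[1] = alloon$b  (last char: 'b')
  sorted[2] = balloon$  (last char: '$')
  sorted[3] = lloon$ba  (last char: 'a')
  sorted[4] = loon$bal  (last char: 'l')
  sorted[5] = n$balloo  (last char: 'o')
  sorted[6] = on$ballo  (last char: 'o')
  sorted[7] = oon$ball  (last char: 'l')
Last column: nb$alool
Original string S is at sorted index 2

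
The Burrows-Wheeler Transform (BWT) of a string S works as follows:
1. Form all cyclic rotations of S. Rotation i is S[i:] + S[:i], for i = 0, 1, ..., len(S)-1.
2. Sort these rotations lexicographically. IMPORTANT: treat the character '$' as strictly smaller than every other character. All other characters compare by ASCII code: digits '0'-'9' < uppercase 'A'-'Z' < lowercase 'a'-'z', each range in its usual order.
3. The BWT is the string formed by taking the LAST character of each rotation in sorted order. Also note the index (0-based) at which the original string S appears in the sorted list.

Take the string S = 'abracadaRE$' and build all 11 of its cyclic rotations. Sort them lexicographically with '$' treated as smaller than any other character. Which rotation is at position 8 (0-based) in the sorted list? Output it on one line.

All 11 rotations (rotation i = S[i:]+S[:i]):
  rot[0] = abracadaRE$
  rot[1] = bracadaRE$a
  rot[2] = racadaRE$ab
  rot[3] = acadaRE$abr
  rot[4] = cadaRE$abra
  rot[5] = adaRE$abrac
  rot[6] = daRE$abraca
  rot[7] = aRE$abracad
  rot[8] = RE$abracada
  rot[9] = E$abracadaR
  rot[10] = $abracadaRE
Sorted (with $ < everything):
  sorted[0] = $abracadaRE
  sorted[1] = E$abracadaR
  sorted[2] = RE$abracada
  sorted[3] = aRE$abracad
  sorted[4] = abracadaRE$
  sorted[5] = acadaRE$abr
  sorted[6] = adaRE$abrac
  sorted[7] = bracadaRE$a
  sorted[8] = cadaRE$abra
  sorted[9] = daRE$abraca
  sorted[10] = racadaRE$ab
sorted[8] = cadaRE$abra

Answer: cadaRE$abra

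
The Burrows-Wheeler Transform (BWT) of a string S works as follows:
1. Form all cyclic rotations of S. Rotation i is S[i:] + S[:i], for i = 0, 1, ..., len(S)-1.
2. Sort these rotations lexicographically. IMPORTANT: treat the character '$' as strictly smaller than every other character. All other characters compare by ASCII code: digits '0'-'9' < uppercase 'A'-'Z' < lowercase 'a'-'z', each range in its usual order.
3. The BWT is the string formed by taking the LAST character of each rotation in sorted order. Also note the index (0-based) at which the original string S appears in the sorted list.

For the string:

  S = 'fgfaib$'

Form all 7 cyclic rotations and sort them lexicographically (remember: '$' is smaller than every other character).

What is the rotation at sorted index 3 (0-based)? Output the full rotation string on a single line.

All 7 rotations (rotation i = S[i:]+S[:i]):
  rot[0] = fgfaib$
  rot[1] = gfaib$f
  rot[2] = faib$fg
  rot[3] = aib$fgf
  rot[4] = ib$fgfa
  rot[5] = b$fgfai
  rot[6] = $fgfaib
Sorted (with $ < everything):
  sorted[0] = $fgfaib
  sorted[1] = aib$fgf
  sorted[2] = b$fgfai
  sorted[3] = faib$fg
  sorted[4] = fgfaib$
  sorted[5] = gfaib$f
  sorted[6] = ib$fgfa
sorted[3] = faib$fg

Answer: faib$fg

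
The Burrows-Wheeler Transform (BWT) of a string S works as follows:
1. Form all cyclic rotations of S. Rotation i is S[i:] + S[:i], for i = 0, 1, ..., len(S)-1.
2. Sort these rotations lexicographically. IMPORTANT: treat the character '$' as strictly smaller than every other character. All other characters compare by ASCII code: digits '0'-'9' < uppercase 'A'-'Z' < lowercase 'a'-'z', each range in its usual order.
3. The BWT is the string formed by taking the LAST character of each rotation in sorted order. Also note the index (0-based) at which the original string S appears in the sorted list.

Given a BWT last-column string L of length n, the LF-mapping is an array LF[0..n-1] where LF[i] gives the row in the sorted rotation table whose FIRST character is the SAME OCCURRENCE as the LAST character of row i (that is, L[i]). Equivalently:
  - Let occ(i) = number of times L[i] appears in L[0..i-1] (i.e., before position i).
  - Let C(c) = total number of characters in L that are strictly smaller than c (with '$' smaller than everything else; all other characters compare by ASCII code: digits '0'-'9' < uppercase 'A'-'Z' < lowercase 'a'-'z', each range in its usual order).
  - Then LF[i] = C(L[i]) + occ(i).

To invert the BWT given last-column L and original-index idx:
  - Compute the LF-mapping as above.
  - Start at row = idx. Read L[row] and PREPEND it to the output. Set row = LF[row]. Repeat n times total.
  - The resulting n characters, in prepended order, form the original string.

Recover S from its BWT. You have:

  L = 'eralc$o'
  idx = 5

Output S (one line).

Answer: oracle$

Derivation:
LF mapping: 3 6 1 4 2 0 5
Walk LF starting at row 5, prepending L[row]:
  step 1: row=5, L[5]='$', prepend. Next row=LF[5]=0
  step 2: row=0, L[0]='e', prepend. Next row=LF[0]=3
  step 3: row=3, L[3]='l', prepend. Next row=LF[3]=4
  step 4: row=4, L[4]='c', prepend. Next row=LF[4]=2
  step 5: row=2, L[2]='a', prepend. Next row=LF[2]=1
  step 6: row=1, L[1]='r', prepend. Next row=LF[1]=6
  step 7: row=6, L[6]='o', prepend. Next row=LF[6]=5
Reversed output: oracle$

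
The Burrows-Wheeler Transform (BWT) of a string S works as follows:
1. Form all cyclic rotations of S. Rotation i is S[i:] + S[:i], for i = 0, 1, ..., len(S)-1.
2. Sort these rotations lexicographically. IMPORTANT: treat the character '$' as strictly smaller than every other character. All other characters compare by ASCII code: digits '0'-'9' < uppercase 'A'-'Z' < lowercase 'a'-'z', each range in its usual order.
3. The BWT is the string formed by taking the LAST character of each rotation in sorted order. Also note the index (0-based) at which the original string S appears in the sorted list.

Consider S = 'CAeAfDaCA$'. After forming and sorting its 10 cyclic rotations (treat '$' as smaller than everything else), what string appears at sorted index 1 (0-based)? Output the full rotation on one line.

Answer: A$CAeAfDaC

Derivation:
All 10 rotations (rotation i = S[i:]+S[:i]):
  rot[0] = CAeAfDaCA$
  rot[1] = AeAfDaCA$C
  rot[2] = eAfDaCA$CA
  rot[3] = AfDaCA$CAe
  rot[4] = fDaCA$CAeA
  rot[5] = DaCA$CAeAf
  rot[6] = aCA$CAeAfD
  rot[7] = CA$CAeAfDa
  rot[8] = A$CAeAfDaC
  rot[9] = $CAeAfDaCA
Sorted (with $ < everything):
  sorted[0] = $CAeAfDaCA
  sorted[1] = A$CAeAfDaC
  sorted[2] = AeAfDaCA$C
  sorted[3] = AfDaCA$CAe
  sorted[4] = CA$CAeAfDa
  sorted[5] = CAeAfDaCA$
  sorted[6] = DaCA$CAeAf
  sorted[7] = aCA$CAeAfD
  sorted[8] = eAfDaCA$CA
  sorted[9] = fDaCA$CAeA
sorted[1] = A$CAeAfDaC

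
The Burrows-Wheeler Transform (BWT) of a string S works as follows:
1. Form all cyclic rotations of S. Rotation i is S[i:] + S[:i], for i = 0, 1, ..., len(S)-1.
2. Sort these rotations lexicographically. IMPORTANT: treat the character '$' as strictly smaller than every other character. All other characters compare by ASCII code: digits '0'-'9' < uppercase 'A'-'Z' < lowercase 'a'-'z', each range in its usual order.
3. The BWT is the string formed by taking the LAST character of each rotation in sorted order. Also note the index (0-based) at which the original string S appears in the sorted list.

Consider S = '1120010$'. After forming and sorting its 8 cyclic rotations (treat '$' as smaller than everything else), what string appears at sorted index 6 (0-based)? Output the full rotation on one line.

Answer: 120010$1

Derivation:
All 8 rotations (rotation i = S[i:]+S[:i]):
  rot[0] = 1120010$
  rot[1] = 120010$1
  rot[2] = 20010$11
  rot[3] = 0010$112
  rot[4] = 010$1120
  rot[5] = 10$11200
  rot[6] = 0$112001
  rot[7] = $1120010
Sorted (with $ < everything):
  sorted[0] = $1120010
  sorted[1] = 0$112001
  sorted[2] = 0010$112
  sorted[3] = 010$1120
  sorted[4] = 10$11200
  sorted[5] = 1120010$
  sorted[6] = 120010$1
  sorted[7] = 20010$11
sorted[6] = 120010$1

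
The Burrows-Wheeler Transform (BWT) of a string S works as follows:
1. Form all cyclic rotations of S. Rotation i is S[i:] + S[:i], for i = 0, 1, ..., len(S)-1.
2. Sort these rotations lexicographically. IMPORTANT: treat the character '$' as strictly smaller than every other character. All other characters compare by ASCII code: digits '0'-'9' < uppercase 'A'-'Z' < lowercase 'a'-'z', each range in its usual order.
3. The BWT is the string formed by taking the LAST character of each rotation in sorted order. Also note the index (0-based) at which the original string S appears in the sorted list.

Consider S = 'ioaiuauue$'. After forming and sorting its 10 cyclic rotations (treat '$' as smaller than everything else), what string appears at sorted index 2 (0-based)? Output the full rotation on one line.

Answer: auue$ioaiu

Derivation:
All 10 rotations (rotation i = S[i:]+S[:i]):
  rot[0] = ioaiuauue$
  rot[1] = oaiuauue$i
  rot[2] = aiuauue$io
  rot[3] = iuauue$ioa
  rot[4] = uauue$ioai
  rot[5] = auue$ioaiu
  rot[6] = uue$ioaiua
  rot[7] = ue$ioaiuau
  rot[8] = e$ioaiuauu
  rot[9] = $ioaiuauue
Sorted (with $ < everything):
  sorted[0] = $ioaiuauue
  sorted[1] = aiuauue$io
  sorted[2] = auue$ioaiu
  sorted[3] = e$ioaiuauu
  sorted[4] = ioaiuauue$
  sorted[5] = iuauue$ioa
  sorted[6] = oaiuauue$i
  sorted[7] = uauue$ioai
  sorted[8] = ue$ioaiuau
  sorted[9] = uue$ioaiua
sorted[2] = auue$ioaiu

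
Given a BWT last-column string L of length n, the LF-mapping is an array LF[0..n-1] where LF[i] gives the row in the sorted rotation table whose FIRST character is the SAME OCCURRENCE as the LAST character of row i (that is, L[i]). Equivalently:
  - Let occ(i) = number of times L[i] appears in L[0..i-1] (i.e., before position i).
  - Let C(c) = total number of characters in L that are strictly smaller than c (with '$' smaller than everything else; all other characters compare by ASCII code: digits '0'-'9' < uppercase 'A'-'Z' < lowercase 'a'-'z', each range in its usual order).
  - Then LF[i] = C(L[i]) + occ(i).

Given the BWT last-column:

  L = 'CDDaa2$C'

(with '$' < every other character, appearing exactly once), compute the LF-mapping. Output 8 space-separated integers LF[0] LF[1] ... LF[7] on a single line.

Char counts: '$':1, '2':1, 'C':2, 'D':2, 'a':2
C (first-col start): C('$')=0, C('2')=1, C('C')=2, C('D')=4, C('a')=6
L[0]='C': occ=0, LF[0]=C('C')+0=2+0=2
L[1]='D': occ=0, LF[1]=C('D')+0=4+0=4
L[2]='D': occ=1, LF[2]=C('D')+1=4+1=5
L[3]='a': occ=0, LF[3]=C('a')+0=6+0=6
L[4]='a': occ=1, LF[4]=C('a')+1=6+1=7
L[5]='2': occ=0, LF[5]=C('2')+0=1+0=1
L[6]='$': occ=0, LF[6]=C('$')+0=0+0=0
L[7]='C': occ=1, LF[7]=C('C')+1=2+1=3

Answer: 2 4 5 6 7 1 0 3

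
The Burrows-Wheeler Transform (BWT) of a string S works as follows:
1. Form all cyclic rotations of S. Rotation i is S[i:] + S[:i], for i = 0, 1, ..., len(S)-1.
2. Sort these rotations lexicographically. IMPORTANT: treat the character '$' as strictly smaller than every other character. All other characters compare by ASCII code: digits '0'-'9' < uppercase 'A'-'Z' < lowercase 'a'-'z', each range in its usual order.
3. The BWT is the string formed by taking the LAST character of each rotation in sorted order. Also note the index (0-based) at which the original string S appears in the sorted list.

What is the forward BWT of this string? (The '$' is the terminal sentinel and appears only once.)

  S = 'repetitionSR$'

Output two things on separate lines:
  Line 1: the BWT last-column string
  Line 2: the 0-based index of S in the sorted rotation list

Answer: RSnrpttoie$ie
10

Derivation:
All 13 rotations (rotation i = S[i:]+S[:i]):
  rot[0] = repetitionSR$
  rot[1] = epetitionSR$r
  rot[2] = petitionSR$re
  rot[3] = etitionSR$rep
  rot[4] = titionSR$repe
  rot[5] = itionSR$repet
  rot[6] = tionSR$repeti
  rot[7] = ionSR$repetit
  rot[8] = onSR$repetiti
  rot[9] = nSR$repetitio
  rot[10] = SR$repetition
  rot[11] = R$repetitionS
  rot[12] = $repetitionSR
Sorted (with $ < everything):
  sorted[0] = $repetitionSR  (last char: 'R')
  sorted[1] = R$repetitionS  (last char: 'S')
  sorted[2] = SR$repetition  (last char: 'n')
  sorted[3] = epetitionSR$r  (last char: 'r')
  sorted[4] = etitionSR$rep  (last char: 'p')
  sorted[5] = ionSR$repetit  (last char: 't')
  sorted[6] = itionSR$repet  (last char: 't')
  sorted[7] = nSR$repetitio  (last char: 'o')
  sorted[8] = onSR$repetiti  (last char: 'i')
  sorted[9] = petitionSR$re  (last char: 'e')
  sorted[10] = repetitionSR$  (last char: '$')
  sorted[11] = tionSR$repeti  (last char: 'i')
  sorted[12] = titionSR$repe  (last char: 'e')
Last column: RSnrpttoie$ie
Original string S is at sorted index 10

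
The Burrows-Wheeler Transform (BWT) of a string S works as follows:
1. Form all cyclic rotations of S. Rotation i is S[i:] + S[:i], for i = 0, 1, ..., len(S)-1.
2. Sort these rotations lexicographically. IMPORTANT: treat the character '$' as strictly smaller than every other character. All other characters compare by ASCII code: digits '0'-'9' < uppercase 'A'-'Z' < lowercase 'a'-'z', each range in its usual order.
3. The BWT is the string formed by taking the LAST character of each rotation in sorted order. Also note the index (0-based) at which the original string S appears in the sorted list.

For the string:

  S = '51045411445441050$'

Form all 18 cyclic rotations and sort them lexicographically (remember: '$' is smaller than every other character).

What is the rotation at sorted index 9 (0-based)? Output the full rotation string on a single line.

Answer: 411445441050$51045

Derivation:
All 18 rotations (rotation i = S[i:]+S[:i]):
  rot[0] = 51045411445441050$
  rot[1] = 1045411445441050$5
  rot[2] = 045411445441050$51
  rot[3] = 45411445441050$510
  rot[4] = 5411445441050$5104
  rot[5] = 411445441050$51045
  rot[6] = 11445441050$510454
  rot[7] = 1445441050$5104541
  rot[8] = 445441050$51045411
  rot[9] = 45441050$510454114
  rot[10] = 5441050$5104541144
  rot[11] = 441050$51045411445
  rot[12] = 41050$510454114454
  rot[13] = 1050$5104541144544
  rot[14] = 050$51045411445441
  rot[15] = 50$510454114454410
  rot[16] = 0$5104541144544105
  rot[17] = $51045411445441050
Sorted (with $ < everything):
  sorted[0] = $51045411445441050
  sorted[1] = 0$5104541144544105
  sorted[2] = 045411445441050$51
  sorted[3] = 050$51045411445441
  sorted[4] = 1045411445441050$5
  sorted[5] = 1050$5104541144544
  sorted[6] = 11445441050$510454
  sorted[7] = 1445441050$5104541
  sorted[8] = 41050$510454114454
  sorted[9] = 411445441050$51045
  sorted[10] = 441050$51045411445
  sorted[11] = 445441050$51045411
  sorted[12] = 45411445441050$510
  sorted[13] = 45441050$510454114
  sorted[14] = 50$510454114454410
  sorted[15] = 51045411445441050$
  sorted[16] = 5411445441050$5104
  sorted[17] = 5441050$5104541144
sorted[9] = 411445441050$51045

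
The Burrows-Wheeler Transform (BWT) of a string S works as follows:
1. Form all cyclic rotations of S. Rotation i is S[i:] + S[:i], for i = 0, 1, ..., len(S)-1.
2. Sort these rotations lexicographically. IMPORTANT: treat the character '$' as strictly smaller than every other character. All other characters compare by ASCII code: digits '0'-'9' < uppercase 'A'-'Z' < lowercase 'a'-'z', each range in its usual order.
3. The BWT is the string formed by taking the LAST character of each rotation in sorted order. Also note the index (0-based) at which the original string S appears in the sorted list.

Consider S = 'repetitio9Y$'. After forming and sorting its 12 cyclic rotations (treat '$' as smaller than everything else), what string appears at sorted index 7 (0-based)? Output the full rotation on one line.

Answer: o9Y$repetiti

Derivation:
All 12 rotations (rotation i = S[i:]+S[:i]):
  rot[0] = repetitio9Y$
  rot[1] = epetitio9Y$r
  rot[2] = petitio9Y$re
  rot[3] = etitio9Y$rep
  rot[4] = titio9Y$repe
  rot[5] = itio9Y$repet
  rot[6] = tio9Y$repeti
  rot[7] = io9Y$repetit
  rot[8] = o9Y$repetiti
  rot[9] = 9Y$repetitio
  rot[10] = Y$repetitio9
  rot[11] = $repetitio9Y
Sorted (with $ < everything):
  sorted[0] = $repetitio9Y
  sorted[1] = 9Y$repetitio
  sorted[2] = Y$repetitio9
  sorted[3] = epetitio9Y$r
  sorted[4] = etitio9Y$rep
  sorted[5] = io9Y$repetit
  sorted[6] = itio9Y$repet
  sorted[7] = o9Y$repetiti
  sorted[8] = petitio9Y$re
  sorted[9] = repetitio9Y$
  sorted[10] = tio9Y$repeti
  sorted[11] = titio9Y$repe
sorted[7] = o9Y$repetiti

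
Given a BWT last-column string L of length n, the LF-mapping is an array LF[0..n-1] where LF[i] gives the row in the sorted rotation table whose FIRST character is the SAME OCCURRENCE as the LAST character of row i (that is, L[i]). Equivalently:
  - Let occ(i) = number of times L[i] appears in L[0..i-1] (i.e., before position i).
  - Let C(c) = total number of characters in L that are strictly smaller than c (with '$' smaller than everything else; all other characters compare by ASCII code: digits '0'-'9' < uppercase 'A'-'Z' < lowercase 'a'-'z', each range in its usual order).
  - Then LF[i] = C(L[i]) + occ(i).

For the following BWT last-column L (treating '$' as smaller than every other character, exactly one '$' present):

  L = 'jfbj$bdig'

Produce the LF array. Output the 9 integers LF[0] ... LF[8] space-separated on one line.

Answer: 7 4 1 8 0 2 3 6 5

Derivation:
Char counts: '$':1, 'b':2, 'd':1, 'f':1, 'g':1, 'i':1, 'j':2
C (first-col start): C('$')=0, C('b')=1, C('d')=3, C('f')=4, C('g')=5, C('i')=6, C('j')=7
L[0]='j': occ=0, LF[0]=C('j')+0=7+0=7
L[1]='f': occ=0, LF[1]=C('f')+0=4+0=4
L[2]='b': occ=0, LF[2]=C('b')+0=1+0=1
L[3]='j': occ=1, LF[3]=C('j')+1=7+1=8
L[4]='$': occ=0, LF[4]=C('$')+0=0+0=0
L[5]='b': occ=1, LF[5]=C('b')+1=1+1=2
L[6]='d': occ=0, LF[6]=C('d')+0=3+0=3
L[7]='i': occ=0, LF[7]=C('i')+0=6+0=6
L[8]='g': occ=0, LF[8]=C('g')+0=5+0=5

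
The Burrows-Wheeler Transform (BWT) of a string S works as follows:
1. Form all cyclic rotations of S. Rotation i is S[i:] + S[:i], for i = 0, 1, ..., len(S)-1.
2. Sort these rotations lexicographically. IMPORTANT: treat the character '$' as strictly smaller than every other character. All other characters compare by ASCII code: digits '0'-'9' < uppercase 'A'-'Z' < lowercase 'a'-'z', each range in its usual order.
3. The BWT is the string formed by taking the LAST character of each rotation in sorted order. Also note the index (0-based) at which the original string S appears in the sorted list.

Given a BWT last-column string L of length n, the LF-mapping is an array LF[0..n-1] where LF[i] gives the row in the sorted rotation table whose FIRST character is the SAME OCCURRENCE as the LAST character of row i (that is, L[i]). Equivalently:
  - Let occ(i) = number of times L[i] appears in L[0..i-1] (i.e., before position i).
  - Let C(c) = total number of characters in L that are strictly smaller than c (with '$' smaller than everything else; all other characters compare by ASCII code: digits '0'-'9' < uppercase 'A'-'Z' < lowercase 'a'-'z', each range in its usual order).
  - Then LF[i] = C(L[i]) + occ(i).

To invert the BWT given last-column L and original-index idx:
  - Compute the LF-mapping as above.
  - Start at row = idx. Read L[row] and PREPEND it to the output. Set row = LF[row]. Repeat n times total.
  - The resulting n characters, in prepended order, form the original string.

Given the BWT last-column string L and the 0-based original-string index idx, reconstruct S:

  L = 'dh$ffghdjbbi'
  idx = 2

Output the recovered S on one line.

LF mapping: 3 8 0 5 6 7 9 4 11 1 2 10
Walk LF starting at row 2, prepending L[row]:
  step 1: row=2, L[2]='$', prepend. Next row=LF[2]=0
  step 2: row=0, L[0]='d', prepend. Next row=LF[0]=3
  step 3: row=3, L[3]='f', prepend. Next row=LF[3]=5
  step 4: row=5, L[5]='g', prepend. Next row=LF[5]=7
  step 5: row=7, L[7]='d', prepend. Next row=LF[7]=4
  step 6: row=4, L[4]='f', prepend. Next row=LF[4]=6
  step 7: row=6, L[6]='h', prepend. Next row=LF[6]=9
  step 8: row=9, L[9]='b', prepend. Next row=LF[9]=1
  step 9: row=1, L[1]='h', prepend. Next row=LF[1]=8
  step 10: row=8, L[8]='j', prepend. Next row=LF[8]=11
  step 11: row=11, L[11]='i', prepend. Next row=LF[11]=10
  step 12: row=10, L[10]='b', prepend. Next row=LF[10]=2
Reversed output: bijhbhfdgfd$

Answer: bijhbhfdgfd$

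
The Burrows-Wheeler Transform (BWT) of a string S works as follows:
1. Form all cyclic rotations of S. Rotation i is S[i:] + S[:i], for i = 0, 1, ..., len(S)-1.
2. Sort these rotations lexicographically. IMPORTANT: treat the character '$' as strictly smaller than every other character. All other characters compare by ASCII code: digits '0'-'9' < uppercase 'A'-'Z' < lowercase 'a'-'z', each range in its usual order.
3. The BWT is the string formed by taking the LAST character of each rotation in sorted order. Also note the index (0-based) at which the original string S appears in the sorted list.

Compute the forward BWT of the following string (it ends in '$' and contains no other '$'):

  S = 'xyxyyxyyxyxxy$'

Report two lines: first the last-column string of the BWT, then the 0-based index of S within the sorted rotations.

Answer: yyxy$yyxxyyxxx
4

Derivation:
All 14 rotations (rotation i = S[i:]+S[:i]):
  rot[0] = xyxyyxyyxyxxy$
  rot[1] = yxyyxyyxyxxy$x
  rot[2] = xyyxyyxyxxy$xy
  rot[3] = yyxyyxyxxy$xyx
  rot[4] = yxyyxyxxy$xyxy
  rot[5] = xyyxyxxy$xyxyy
  rot[6] = yyxyxxy$xyxyyx
  rot[7] = yxyxxy$xyxyyxy
  rot[8] = xyxxy$xyxyyxyy
  rot[9] = yxxy$xyxyyxyyx
  rot[10] = xxy$xyxyyxyyxy
  rot[11] = xy$xyxyyxyyxyx
  rot[12] = y$xyxyyxyyxyxx
  rot[13] = $xyxyyxyyxyxxy
Sorted (with $ < everything):
  sorted[0] = $xyxyyxyyxyxxy  (last char: 'y')
  sorted[1] = xxy$xyxyyxyyxy  (last char: 'y')
  sorted[2] = xy$xyxyyxyyxyx  (last char: 'x')
  sorted[3] = xyxxy$xyxyyxyy  (last char: 'y')
  sorted[4] = xyxyyxyyxyxxy$  (last char: '$')
  sorted[5] = xyyxyxxy$xyxyy  (last char: 'y')
  sorted[6] = xyyxyyxyxxy$xy  (last char: 'y')
  sorted[7] = y$xyxyyxyyxyxx  (last char: 'x')
  sorted[8] = yxxy$xyxyyxyyx  (last char: 'x')
  sorted[9] = yxyxxy$xyxyyxy  (last char: 'y')
  sorted[10] = yxyyxyxxy$xyxy  (last char: 'y')
  sorted[11] = yxyyxyyxyxxy$x  (last char: 'x')
  sorted[12] = yyxyxxy$xyxyyx  (last char: 'x')
  sorted[13] = yyxyyxyxxy$xyx  (last char: 'x')
Last column: yyxy$yyxxyyxxx
Original string S is at sorted index 4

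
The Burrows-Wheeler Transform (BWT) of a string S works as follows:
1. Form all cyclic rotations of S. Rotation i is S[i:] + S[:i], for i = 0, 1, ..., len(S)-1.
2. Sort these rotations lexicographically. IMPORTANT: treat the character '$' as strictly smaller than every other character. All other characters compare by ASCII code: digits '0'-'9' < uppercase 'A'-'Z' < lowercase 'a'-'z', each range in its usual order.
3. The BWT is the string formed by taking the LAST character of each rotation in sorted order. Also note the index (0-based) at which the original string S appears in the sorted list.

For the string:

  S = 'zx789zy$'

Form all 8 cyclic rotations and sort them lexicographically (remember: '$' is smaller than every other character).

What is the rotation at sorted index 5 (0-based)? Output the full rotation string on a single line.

All 8 rotations (rotation i = S[i:]+S[:i]):
  rot[0] = zx789zy$
  rot[1] = x789zy$z
  rot[2] = 789zy$zx
  rot[3] = 89zy$zx7
  rot[4] = 9zy$zx78
  rot[5] = zy$zx789
  rot[6] = y$zx789z
  rot[7] = $zx789zy
Sorted (with $ < everything):
  sorted[0] = $zx789zy
  sorted[1] = 789zy$zx
  sorted[2] = 89zy$zx7
  sorted[3] = 9zy$zx78
  sorted[4] = x789zy$z
  sorted[5] = y$zx789z
  sorted[6] = zx789zy$
  sorted[7] = zy$zx789
sorted[5] = y$zx789z

Answer: y$zx789z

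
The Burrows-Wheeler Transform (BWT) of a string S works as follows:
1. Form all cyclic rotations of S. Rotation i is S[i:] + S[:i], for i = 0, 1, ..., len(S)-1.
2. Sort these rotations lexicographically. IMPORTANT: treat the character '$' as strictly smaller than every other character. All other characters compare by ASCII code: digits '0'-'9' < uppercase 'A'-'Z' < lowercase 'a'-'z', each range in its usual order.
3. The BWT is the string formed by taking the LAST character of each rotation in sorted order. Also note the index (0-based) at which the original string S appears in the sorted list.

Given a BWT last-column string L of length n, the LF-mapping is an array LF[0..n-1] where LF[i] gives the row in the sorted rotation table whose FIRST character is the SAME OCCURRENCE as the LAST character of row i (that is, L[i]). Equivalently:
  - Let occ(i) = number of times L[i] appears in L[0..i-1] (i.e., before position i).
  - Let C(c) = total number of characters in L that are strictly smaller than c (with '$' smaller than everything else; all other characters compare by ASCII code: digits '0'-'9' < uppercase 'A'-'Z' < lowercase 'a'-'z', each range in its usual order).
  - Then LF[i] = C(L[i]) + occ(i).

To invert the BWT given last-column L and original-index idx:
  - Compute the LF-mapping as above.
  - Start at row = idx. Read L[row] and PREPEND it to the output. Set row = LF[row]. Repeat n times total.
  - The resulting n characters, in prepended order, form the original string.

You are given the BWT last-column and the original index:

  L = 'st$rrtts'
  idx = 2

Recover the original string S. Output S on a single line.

Answer: rstttrs$

Derivation:
LF mapping: 3 5 0 1 2 6 7 4
Walk LF starting at row 2, prepending L[row]:
  step 1: row=2, L[2]='$', prepend. Next row=LF[2]=0
  step 2: row=0, L[0]='s', prepend. Next row=LF[0]=3
  step 3: row=3, L[3]='r', prepend. Next row=LF[3]=1
  step 4: row=1, L[1]='t', prepend. Next row=LF[1]=5
  step 5: row=5, L[5]='t', prepend. Next row=LF[5]=6
  step 6: row=6, L[6]='t', prepend. Next row=LF[6]=7
  step 7: row=7, L[7]='s', prepend. Next row=LF[7]=4
  step 8: row=4, L[4]='r', prepend. Next row=LF[4]=2
Reversed output: rstttrs$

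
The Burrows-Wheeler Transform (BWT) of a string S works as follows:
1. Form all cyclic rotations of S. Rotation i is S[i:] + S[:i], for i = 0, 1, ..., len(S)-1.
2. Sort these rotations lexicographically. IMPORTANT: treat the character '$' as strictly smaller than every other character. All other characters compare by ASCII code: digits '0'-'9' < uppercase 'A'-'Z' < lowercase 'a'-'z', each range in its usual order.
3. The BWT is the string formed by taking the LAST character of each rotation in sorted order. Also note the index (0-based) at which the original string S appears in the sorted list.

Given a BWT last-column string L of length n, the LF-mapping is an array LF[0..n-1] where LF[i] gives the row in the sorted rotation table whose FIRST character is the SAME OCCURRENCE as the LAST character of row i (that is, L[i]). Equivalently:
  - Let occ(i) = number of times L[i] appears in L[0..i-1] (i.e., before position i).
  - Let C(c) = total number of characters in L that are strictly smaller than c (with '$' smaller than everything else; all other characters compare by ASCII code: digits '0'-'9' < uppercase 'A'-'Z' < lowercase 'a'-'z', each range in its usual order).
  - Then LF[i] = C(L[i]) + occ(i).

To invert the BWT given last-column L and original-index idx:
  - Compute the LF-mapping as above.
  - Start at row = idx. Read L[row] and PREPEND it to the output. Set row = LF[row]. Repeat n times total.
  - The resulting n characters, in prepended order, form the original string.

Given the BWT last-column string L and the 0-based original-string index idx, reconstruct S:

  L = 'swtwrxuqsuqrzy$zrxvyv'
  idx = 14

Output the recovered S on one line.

Answer: wrrvyzvzxrxywqstquus$

Derivation:
LF mapping: 6 13 8 14 3 15 9 1 7 10 2 4 19 17 0 20 5 16 11 18 12
Walk LF starting at row 14, prepending L[row]:
  step 1: row=14, L[14]='$', prepend. Next row=LF[14]=0
  step 2: row=0, L[0]='s', prepend. Next row=LF[0]=6
  step 3: row=6, L[6]='u', prepend. Next row=LF[6]=9
  step 4: row=9, L[9]='u', prepend. Next row=LF[9]=10
  step 5: row=10, L[10]='q', prepend. Next row=LF[10]=2
  step 6: row=2, L[2]='t', prepend. Next row=LF[2]=8
  step 7: row=8, L[8]='s', prepend. Next row=LF[8]=7
  step 8: row=7, L[7]='q', prepend. Next row=LF[7]=1
  step 9: row=1, L[1]='w', prepend. Next row=LF[1]=13
  step 10: row=13, L[13]='y', prepend. Next row=LF[13]=17
  step 11: row=17, L[17]='x', prepend. Next row=LF[17]=16
  step 12: row=16, L[16]='r', prepend. Next row=LF[16]=5
  step 13: row=5, L[5]='x', prepend. Next row=LF[5]=15
  step 14: row=15, L[15]='z', prepend. Next row=LF[15]=20
  step 15: row=20, L[20]='v', prepend. Next row=LF[20]=12
  step 16: row=12, L[12]='z', prepend. Next row=LF[12]=19
  step 17: row=19, L[19]='y', prepend. Next row=LF[19]=18
  step 18: row=18, L[18]='v', prepend. Next row=LF[18]=11
  step 19: row=11, L[11]='r', prepend. Next row=LF[11]=4
  step 20: row=4, L[4]='r', prepend. Next row=LF[4]=3
  step 21: row=3, L[3]='w', prepend. Next row=LF[3]=14
Reversed output: wrrvyzvzxrxywqstquus$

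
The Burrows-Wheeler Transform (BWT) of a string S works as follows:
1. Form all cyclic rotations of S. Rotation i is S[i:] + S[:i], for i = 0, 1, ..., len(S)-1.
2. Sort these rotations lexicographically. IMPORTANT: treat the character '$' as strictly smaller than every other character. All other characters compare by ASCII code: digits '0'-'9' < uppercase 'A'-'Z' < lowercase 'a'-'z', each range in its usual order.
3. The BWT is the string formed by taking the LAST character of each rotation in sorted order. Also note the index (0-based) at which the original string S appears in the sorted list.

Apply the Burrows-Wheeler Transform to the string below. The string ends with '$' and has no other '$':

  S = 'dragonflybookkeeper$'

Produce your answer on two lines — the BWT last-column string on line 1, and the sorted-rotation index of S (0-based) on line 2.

Answer: rry$kepnakofoogbeedl
3

Derivation:
All 20 rotations (rotation i = S[i:]+S[:i]):
  rot[0] = dragonflybookkeeper$
  rot[1] = ragonflybookkeeper$d
  rot[2] = agonflybookkeeper$dr
  rot[3] = gonflybookkeeper$dra
  rot[4] = onflybookkeeper$drag
  rot[5] = nflybookkeeper$drago
  rot[6] = flybookkeeper$dragon
  rot[7] = lybookkeeper$dragonf
  rot[8] = ybookkeeper$dragonfl
  rot[9] = bookkeeper$dragonfly
  rot[10] = ookkeeper$dragonflyb
  rot[11] = okkeeper$dragonflybo
  rot[12] = kkeeper$dragonflyboo
  rot[13] = keeper$dragonflybook
  rot[14] = eeper$dragonflybookk
  rot[15] = eper$dragonflybookke
  rot[16] = per$dragonflybookkee
  rot[17] = er$dragonflybookkeep
  rot[18] = r$dragonflybookkeepe
  rot[19] = $dragonflybookkeeper
Sorted (with $ < everything):
  sorted[0] = $dragonflybookkeeper  (last char: 'r')
  sorted[1] = agonflybookkeeper$dr  (last char: 'r')
  sorted[2] = bookkeeper$dragonfly  (last char: 'y')
  sorted[3] = dragonflybookkeeper$  (last char: '$')
  sorted[4] = eeper$dragonflybookk  (last char: 'k')
  sorted[5] = eper$dragonflybookke  (last char: 'e')
  sorted[6] = er$dragonflybookkeep  (last char: 'p')
  sorted[7] = flybookkeeper$dragon  (last char: 'n')
  sorted[8] = gonflybookkeeper$dra  (last char: 'a')
  sorted[9] = keeper$dragonflybook  (last char: 'k')
  sorted[10] = kkeeper$dragonflyboo  (last char: 'o')
  sorted[11] = lybookkeeper$dragonf  (last char: 'f')
  sorted[12] = nflybookkeeper$drago  (last char: 'o')
  sorted[13] = okkeeper$dragonflybo  (last char: 'o')
  sorted[14] = onflybookkeeper$drag  (last char: 'g')
  sorted[15] = ookkeeper$dragonflyb  (last char: 'b')
  sorted[16] = per$dragonflybookkee  (last char: 'e')
  sorted[17] = r$dragonflybookkeepe  (last char: 'e')
  sorted[18] = ragonflybookkeeper$d  (last char: 'd')
  sorted[19] = ybookkeeper$dragonfl  (last char: 'l')
Last column: rry$kepnakofoogbeedl
Original string S is at sorted index 3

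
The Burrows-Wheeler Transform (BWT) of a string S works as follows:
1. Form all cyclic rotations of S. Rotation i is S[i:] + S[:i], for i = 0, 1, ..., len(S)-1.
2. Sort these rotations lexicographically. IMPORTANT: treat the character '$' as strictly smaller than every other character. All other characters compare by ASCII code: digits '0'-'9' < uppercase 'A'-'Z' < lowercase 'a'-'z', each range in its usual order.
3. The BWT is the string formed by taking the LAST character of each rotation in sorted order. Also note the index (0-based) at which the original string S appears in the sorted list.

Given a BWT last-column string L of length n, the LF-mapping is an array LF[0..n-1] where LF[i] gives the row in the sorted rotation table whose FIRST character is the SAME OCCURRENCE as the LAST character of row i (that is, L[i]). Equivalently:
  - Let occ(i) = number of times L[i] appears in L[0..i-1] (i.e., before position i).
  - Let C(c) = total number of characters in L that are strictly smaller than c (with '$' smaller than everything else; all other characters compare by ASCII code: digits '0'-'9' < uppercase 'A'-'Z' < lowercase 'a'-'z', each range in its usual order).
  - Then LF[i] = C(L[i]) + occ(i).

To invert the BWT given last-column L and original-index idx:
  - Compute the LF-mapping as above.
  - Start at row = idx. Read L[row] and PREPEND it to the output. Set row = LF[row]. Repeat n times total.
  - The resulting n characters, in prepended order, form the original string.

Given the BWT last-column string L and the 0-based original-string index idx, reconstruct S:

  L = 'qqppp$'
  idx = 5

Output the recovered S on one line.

Answer: qpppq$

Derivation:
LF mapping: 4 5 1 2 3 0
Walk LF starting at row 5, prepending L[row]:
  step 1: row=5, L[5]='$', prepend. Next row=LF[5]=0
  step 2: row=0, L[0]='q', prepend. Next row=LF[0]=4
  step 3: row=4, L[4]='p', prepend. Next row=LF[4]=3
  step 4: row=3, L[3]='p', prepend. Next row=LF[3]=2
  step 5: row=2, L[2]='p', prepend. Next row=LF[2]=1
  step 6: row=1, L[1]='q', prepend. Next row=LF[1]=5
Reversed output: qpppq$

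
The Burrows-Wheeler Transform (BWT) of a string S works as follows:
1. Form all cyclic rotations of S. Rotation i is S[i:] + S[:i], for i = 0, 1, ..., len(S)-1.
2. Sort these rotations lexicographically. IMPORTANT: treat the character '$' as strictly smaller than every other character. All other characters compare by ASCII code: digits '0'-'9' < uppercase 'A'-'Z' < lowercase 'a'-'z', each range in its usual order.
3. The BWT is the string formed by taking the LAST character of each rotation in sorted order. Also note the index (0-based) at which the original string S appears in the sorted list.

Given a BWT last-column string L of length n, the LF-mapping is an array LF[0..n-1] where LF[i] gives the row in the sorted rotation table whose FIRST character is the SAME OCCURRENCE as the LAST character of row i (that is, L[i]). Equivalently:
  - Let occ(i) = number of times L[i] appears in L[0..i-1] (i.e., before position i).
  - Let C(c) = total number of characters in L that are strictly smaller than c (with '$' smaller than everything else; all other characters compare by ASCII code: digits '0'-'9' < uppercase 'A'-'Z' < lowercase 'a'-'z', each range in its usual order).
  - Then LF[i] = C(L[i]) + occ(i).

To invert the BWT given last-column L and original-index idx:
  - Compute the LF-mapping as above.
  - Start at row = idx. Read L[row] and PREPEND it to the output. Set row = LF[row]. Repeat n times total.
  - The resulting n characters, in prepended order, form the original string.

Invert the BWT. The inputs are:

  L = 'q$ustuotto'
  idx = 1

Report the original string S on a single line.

LF mapping: 3 0 8 4 5 9 1 6 7 2
Walk LF starting at row 1, prepending L[row]:
  step 1: row=1, L[1]='$', prepend. Next row=LF[1]=0
  step 2: row=0, L[0]='q', prepend. Next row=LF[0]=3
  step 3: row=3, L[3]='s', prepend. Next row=LF[3]=4
  step 4: row=4, L[4]='t', prepend. Next row=LF[4]=5
  step 5: row=5, L[5]='u', prepend. Next row=LF[5]=9
  step 6: row=9, L[9]='o', prepend. Next row=LF[9]=2
  step 7: row=2, L[2]='u', prepend. Next row=LF[2]=8
  step 8: row=8, L[8]='t', prepend. Next row=LF[8]=7
  step 9: row=7, L[7]='t', prepend. Next row=LF[7]=6
  step 10: row=6, L[6]='o', prepend. Next row=LF[6]=1
Reversed output: ottuoutsq$

Answer: ottuoutsq$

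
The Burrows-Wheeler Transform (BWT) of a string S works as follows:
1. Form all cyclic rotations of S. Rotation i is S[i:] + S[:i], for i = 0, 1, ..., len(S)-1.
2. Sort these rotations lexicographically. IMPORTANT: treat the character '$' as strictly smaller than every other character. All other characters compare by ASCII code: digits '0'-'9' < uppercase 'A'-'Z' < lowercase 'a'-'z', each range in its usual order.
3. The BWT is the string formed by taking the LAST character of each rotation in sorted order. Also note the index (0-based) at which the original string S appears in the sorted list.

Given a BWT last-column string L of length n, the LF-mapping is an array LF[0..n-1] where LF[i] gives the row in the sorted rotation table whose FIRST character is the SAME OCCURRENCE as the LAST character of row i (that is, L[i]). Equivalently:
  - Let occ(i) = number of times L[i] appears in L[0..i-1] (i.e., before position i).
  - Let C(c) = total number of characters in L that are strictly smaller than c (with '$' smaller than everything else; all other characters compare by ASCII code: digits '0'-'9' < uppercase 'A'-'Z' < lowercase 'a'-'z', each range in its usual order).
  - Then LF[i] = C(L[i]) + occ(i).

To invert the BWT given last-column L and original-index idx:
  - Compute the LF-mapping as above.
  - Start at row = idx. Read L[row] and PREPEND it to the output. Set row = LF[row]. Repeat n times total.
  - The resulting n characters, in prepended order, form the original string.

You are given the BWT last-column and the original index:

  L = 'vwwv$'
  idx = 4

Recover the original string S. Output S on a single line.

LF mapping: 1 3 4 2 0
Walk LF starting at row 4, prepending L[row]:
  step 1: row=4, L[4]='$', prepend. Next row=LF[4]=0
  step 2: row=0, L[0]='v', prepend. Next row=LF[0]=1
  step 3: row=1, L[1]='w', prepend. Next row=LF[1]=3
  step 4: row=3, L[3]='v', prepend. Next row=LF[3]=2
  step 5: row=2, L[2]='w', prepend. Next row=LF[2]=4
Reversed output: wvwv$

Answer: wvwv$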